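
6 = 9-3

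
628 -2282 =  - 1654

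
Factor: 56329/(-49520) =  - 91/80 = - 2^ ( - 4)*5^( - 1)*7^1*13^1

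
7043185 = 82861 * 85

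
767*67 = 51389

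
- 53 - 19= - 72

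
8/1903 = 8/1903=0.00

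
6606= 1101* 6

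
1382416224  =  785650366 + 596765858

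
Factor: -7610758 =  - 2^1 * 3805379^1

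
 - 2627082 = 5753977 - 8381059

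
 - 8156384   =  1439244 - 9595628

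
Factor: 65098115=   5^1*73^1*178351^1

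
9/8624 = 9/8624 = 0.00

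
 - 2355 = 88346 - 90701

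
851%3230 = 851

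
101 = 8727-8626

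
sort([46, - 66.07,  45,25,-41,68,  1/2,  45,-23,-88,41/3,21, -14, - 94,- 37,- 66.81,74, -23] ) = [ - 94, - 88,-66.81,  -  66.07, - 41, - 37, - 23 , - 23,-14, 1/2,41/3, 21,25,45, 45,46, 68,74] 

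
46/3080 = 23/1540=0.01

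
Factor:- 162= - 2^1* 3^4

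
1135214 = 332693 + 802521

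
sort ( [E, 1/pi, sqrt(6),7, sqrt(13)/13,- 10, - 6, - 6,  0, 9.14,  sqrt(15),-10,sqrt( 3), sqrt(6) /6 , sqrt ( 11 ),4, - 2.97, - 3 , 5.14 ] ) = [ - 10 ,- 10,-6, - 6, - 3,-2.97,0,  sqrt( 13 )/13,1/pi,sqrt( 6)/6, sqrt (3),sqrt(6 ), E,sqrt( 11 ), sqrt(15 ),4, 5.14, 7,9.14]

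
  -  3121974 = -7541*414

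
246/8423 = 246/8423  =  0.03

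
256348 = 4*64087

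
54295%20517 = 13261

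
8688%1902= 1080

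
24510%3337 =1151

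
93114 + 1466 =94580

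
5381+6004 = 11385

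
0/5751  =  0 =0.00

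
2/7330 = 1/3665 = 0.00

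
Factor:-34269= - 3^1*11423^1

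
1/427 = 1/427 = 0.00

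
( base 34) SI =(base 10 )970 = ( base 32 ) UA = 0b1111001010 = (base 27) 18p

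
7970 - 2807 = 5163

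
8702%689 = 434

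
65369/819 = 65369/819 = 79.82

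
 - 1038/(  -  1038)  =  1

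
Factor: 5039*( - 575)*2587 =-7495638475 = -5^2*13^1 * 23^1 * 199^1*5039^1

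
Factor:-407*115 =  - 5^1*11^1*23^1  *37^1  =  -  46805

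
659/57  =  11 + 32/57 = 11.56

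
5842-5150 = 692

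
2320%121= 21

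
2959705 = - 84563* (-35 ) 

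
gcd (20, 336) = 4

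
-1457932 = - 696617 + -761315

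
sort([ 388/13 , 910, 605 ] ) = [ 388/13, 605 , 910] 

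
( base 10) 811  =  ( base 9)1101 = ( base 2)1100101011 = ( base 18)291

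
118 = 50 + 68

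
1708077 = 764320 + 943757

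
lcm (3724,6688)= 327712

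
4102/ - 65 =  - 64+ 58/65 = -63.11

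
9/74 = 9/74 = 0.12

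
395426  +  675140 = 1070566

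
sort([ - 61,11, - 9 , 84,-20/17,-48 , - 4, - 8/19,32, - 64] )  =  [ - 64, - 61,-48 , - 9,-4,-20/17, - 8/19,  11,32, 84] 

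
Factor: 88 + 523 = 13^1*47^1 = 611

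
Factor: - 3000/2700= - 2^1 * 3^( - 2 )*5^1 =- 10/9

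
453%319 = 134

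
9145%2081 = 821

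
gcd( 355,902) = 1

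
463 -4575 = -4112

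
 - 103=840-943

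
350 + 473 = 823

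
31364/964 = 32 + 129/241= 32.54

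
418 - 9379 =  - 8961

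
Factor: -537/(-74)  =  2^( - 1 )*3^1  *37^( - 1 )*179^1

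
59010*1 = 59010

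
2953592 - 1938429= 1015163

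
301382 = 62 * 4861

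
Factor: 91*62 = 5642   =  2^1*7^1*13^1 * 31^1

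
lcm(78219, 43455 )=391095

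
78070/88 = 887 + 7/44 = 887.16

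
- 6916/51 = - 6916/51 = -135.61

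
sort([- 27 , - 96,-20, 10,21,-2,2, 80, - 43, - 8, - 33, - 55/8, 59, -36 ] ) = [  -  96,-43, - 36,  -  33,  -  27,-20 , - 8, - 55/8,-2, 2 , 10,21,59,80 ] 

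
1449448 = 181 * 8008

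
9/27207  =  1/3023 = 0.00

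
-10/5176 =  -5/2588 = -  0.00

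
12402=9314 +3088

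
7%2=1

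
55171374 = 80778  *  683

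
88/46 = 1+21/23= 1.91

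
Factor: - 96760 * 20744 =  - 2007189440 = - 2^6  *5^1 * 41^1*59^1*2593^1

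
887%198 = 95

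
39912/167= 238+166/167 = 238.99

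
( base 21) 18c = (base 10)621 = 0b1001101101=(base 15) 2B6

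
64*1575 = 100800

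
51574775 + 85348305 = 136923080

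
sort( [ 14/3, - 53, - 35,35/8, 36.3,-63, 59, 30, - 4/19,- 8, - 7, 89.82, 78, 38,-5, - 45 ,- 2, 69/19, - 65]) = [ - 65,  -  63, - 53,-45, - 35, -8, - 7, - 5,-2,  -  4/19,69/19,35/8,14/3,30, 36.3, 38, 59, 78, 89.82]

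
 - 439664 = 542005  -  981669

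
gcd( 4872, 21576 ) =696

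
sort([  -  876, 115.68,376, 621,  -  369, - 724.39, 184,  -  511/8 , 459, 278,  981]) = [-876, - 724.39,  -  369, - 511/8,115.68, 184,278, 376,459, 621, 981 ]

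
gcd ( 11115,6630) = 195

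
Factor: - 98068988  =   - 2^2  *  17^1* 1442191^1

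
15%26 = 15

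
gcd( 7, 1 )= 1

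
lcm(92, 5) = 460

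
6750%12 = 6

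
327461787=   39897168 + 287564619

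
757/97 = 757/97= 7.80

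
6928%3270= 388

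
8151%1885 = 611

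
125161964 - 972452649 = -847290685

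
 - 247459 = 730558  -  978017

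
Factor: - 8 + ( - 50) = -2^1*29^1 = - 58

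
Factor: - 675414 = - 2^1* 3^2 * 157^1 * 239^1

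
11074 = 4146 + 6928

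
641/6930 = 641/6930 = 0.09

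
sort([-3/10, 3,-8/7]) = [ - 8/7, - 3/10, 3]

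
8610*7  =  60270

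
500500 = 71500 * 7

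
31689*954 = 30231306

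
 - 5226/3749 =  - 5226/3749 = - 1.39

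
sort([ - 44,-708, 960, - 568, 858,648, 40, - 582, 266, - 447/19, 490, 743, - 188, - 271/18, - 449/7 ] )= [  -  708, - 582, - 568, - 188,-449/7,  -  44, - 447/19, - 271/18,40,  266,490, 648, 743,858, 960]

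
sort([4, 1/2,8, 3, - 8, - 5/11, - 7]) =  [  -  8, - 7, - 5/11,1/2, 3, 4, 8]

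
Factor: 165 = 3^1*5^1*11^1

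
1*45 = 45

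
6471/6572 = 6471/6572=0.98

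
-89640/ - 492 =182+8/41=182.20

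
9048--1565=10613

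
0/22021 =0 =0.00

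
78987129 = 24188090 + 54799039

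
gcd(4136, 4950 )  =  22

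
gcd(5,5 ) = 5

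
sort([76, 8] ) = [8,  76 ] 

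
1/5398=1/5398 = 0.00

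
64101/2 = 32050 + 1/2 = 32050.50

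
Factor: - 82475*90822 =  - 2^1*3^1*5^2 * 3299^1*15137^1 = -7490544450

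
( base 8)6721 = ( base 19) 9f3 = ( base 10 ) 3537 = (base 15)10ac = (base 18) ag9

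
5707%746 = 485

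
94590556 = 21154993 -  - 73435563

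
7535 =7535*1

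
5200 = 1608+3592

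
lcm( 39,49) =1911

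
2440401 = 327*7463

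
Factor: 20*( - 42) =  - 840 = - 2^3*3^1 *5^1*7^1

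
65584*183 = 12001872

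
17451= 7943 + 9508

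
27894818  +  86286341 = 114181159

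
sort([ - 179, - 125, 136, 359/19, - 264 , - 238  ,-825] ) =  [ - 825, - 264, - 238, - 179, - 125, 359/19, 136 ]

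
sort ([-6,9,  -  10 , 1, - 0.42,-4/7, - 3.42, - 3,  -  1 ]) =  [ - 10,-6,-3.42, - 3,-1, - 4/7,-0.42 , 1, 9 ] 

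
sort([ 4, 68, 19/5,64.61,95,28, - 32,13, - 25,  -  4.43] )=[  -  32 ,-25, - 4.43,19/5, 4,  13, 28, 64.61, 68 , 95 ]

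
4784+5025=9809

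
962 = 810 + 152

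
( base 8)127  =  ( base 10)87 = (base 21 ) 43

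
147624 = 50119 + 97505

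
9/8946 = 1/994 = 0.00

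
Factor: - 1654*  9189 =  - 2^1 * 3^2* 827^1 * 1021^1 = - 15198606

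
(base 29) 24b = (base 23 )39F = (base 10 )1809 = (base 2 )11100010001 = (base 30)209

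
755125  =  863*875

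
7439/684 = 10 + 599/684 = 10.88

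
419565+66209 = 485774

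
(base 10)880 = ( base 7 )2365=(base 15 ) 3DA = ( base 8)1560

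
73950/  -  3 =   -  24650/1 = - 24650.00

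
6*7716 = 46296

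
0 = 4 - 4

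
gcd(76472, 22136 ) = 8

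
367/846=367/846 = 0.43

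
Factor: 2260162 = 2^1 * 1130081^1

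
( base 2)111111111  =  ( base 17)1D1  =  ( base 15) 241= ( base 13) 304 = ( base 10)511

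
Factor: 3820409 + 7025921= 10846330 = 2^1*5^1* 11^1*151^1*653^1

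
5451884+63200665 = 68652549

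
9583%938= 203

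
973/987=139/141=   0.99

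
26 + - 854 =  - 828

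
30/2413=30/2413 = 0.01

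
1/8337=1/8337 = 0.00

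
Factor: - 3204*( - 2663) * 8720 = 74401237440 = 2^6*3^2*5^1*89^1* 109^1*2663^1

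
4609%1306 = 691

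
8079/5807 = 1 + 2272/5807 = 1.39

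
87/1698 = 29/566  =  0.05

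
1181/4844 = 1181/4844 =0.24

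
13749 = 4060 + 9689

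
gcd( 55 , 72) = 1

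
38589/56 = 38589/56=689.09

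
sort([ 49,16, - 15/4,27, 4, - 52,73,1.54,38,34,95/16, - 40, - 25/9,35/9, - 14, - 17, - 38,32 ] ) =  [ - 52, - 40, - 38, - 17, - 14, - 15/4, - 25/9,1.54,35/9,4,95/16,  16 , 27,32,34,38,49,73]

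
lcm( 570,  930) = 17670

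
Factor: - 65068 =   -  2^2*16267^1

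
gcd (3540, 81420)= 3540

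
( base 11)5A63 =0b1111011111110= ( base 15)253e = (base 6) 100422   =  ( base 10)7934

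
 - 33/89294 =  - 1 + 89261/89294 = - 0.00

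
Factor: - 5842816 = -2^7*7^1*6521^1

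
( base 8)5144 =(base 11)1aa9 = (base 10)2660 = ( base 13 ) 1298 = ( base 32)2J4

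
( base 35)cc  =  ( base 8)660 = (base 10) 432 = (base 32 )DG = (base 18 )160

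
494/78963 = 494/78963 =0.01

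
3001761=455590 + 2546171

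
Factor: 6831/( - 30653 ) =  - 3^3*7^( - 1)*11^1*23^1*29^( - 1)*151^( -1 )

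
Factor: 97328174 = 2^1*1069^1 * 45523^1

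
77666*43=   3339638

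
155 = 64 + 91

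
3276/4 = 819 = 819.00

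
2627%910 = 807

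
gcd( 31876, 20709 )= 13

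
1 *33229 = 33229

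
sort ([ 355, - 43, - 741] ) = [-741, - 43,355]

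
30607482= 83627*366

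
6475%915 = 70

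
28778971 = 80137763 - 51358792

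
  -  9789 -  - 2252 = - 7537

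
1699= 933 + 766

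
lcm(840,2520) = 2520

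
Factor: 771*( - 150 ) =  - 115650 = - 2^1*3^2*5^2*257^1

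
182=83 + 99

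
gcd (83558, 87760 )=2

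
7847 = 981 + 6866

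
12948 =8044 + 4904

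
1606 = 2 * 803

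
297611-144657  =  152954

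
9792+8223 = 18015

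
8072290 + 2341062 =10413352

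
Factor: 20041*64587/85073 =3^1* 7^2*241^( - 1)*353^(  -  1)*409^1*21529^1 = 1294388067/85073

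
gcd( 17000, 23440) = 40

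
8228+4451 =12679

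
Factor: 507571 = 507571^1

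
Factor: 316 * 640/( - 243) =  - 202240/243 = -2^9* 3^( - 5) * 5^1 * 79^1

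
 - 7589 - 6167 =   -  13756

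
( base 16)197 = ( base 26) fh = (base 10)407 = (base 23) HG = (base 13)254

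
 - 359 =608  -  967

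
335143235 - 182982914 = 152160321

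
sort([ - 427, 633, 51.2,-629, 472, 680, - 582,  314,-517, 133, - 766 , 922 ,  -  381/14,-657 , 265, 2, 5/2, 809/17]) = [ - 766 ,-657, - 629, - 582, -517, - 427 , - 381/14, 2,5/2,809/17, 51.2, 133, 265,314,472, 633,680,922 ]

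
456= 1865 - 1409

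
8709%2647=768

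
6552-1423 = 5129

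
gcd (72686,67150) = 2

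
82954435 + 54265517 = 137219952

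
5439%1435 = 1134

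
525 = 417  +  108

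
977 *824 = 805048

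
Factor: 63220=2^2*5^1*29^1*109^1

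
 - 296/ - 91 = 296/91 = 3.25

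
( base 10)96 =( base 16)60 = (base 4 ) 1200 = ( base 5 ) 341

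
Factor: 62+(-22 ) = 2^3*5^1 = 40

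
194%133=61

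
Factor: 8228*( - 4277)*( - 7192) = 253094793952 =2^5 *7^1*11^2 *13^1 * 17^1*29^1*31^1 * 47^1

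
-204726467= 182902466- 387628933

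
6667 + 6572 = 13239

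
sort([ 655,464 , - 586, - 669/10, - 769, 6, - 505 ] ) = [ - 769, - 586, - 505, - 669/10, 6,464, 655 ] 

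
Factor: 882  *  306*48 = 12954816=2^6*3^5 * 7^2*17^1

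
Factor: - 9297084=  - 2^2*3^1*774757^1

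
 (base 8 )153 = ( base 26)43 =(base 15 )72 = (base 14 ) 79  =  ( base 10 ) 107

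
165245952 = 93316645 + 71929307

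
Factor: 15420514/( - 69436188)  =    -  7710257/34718094 =-2^( - 1)*3^(- 2 )*19^1*257^1*373^( - 1 )*1579^1*5171^(-1 ) 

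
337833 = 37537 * 9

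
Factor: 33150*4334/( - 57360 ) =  - 2^(-2) * 5^1*11^1*13^1*17^1 *197^1*239^(-1 )=- 2394535/956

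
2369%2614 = 2369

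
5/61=5/61=   0.08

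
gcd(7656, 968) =88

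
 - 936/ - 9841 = 72/757 = 0.10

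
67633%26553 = 14527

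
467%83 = 52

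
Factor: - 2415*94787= - 3^1*5^1*7^2*11^1*23^1*1231^1=- 228910605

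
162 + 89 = 251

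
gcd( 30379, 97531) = 1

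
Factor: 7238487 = 3^1*19^1*29^2 *151^1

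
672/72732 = 56/6061= 0.01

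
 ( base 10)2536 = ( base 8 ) 4750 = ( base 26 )3je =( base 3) 10110221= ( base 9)3427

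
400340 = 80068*5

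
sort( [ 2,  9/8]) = [ 9/8, 2]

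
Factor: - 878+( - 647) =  - 5^2 * 61^1 = -1525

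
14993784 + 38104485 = 53098269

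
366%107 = 45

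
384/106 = 192/53 = 3.62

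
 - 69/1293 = - 1 + 408/431 = - 0.05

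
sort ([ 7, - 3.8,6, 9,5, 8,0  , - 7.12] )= [ - 7.12, - 3.8, 0,5, 6,7, 8, 9 ] 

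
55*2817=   154935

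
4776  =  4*1194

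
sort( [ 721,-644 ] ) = [- 644, 721]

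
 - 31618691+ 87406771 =55788080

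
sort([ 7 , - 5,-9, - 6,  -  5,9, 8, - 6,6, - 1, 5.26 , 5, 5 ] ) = [  -  9, -6,-6, - 5, - 5,  -  1, 5,5, 5.26, 6,7, 8, 9]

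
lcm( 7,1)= 7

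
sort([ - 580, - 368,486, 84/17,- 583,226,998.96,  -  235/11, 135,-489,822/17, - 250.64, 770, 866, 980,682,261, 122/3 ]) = [ - 583, - 580,-489, - 368, - 250.64, - 235/11, 84/17, 122/3, 822/17,135, 226, 261,  486,682,770,  866,  980,998.96 ]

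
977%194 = 7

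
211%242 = 211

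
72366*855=61872930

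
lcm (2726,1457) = 84506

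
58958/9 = 58958/9= 6550.89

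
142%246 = 142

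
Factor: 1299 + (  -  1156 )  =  143= 11^1*  13^1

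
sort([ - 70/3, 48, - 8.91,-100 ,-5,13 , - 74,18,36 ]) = [ - 100, - 74, - 70/3, - 8.91,  -  5, 13, 18,36,48]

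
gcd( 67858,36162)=14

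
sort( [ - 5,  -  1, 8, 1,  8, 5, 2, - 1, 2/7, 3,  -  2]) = [ - 5, - 2, - 1,-1,2/7, 1, 2, 3,  5, 8,8] 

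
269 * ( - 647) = -174043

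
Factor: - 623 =-7^1*89^1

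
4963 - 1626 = 3337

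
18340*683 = 12526220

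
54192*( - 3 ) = -162576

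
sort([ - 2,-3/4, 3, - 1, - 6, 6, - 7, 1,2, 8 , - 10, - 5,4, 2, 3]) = [- 10, - 7, - 6, -5, - 2, -1, -3/4, 1, 2 , 2,3,3, 4 , 6, 8] 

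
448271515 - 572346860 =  - 124075345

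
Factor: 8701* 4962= 2^1*3^1*7^1*11^1*113^1* 827^1 = 43174362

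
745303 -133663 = 611640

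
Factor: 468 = 2^2*3^2*13^1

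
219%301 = 219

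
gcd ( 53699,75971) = 1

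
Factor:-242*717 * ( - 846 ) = 2^2 * 3^3*11^2*47^1*239^1 = 146792844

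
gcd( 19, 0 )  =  19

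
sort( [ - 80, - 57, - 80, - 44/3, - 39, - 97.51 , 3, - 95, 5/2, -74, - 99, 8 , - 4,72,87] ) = [ - 99, - 97.51  , - 95, - 80, - 80, - 74, - 57, - 39, - 44/3, - 4,  5/2,  3, 8,  72, 87] 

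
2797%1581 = 1216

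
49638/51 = 973 + 5/17 = 973.29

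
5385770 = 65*82858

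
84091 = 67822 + 16269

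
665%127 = 30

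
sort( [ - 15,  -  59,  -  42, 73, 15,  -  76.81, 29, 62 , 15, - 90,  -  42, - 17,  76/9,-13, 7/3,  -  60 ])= [ - 90, - 76.81, - 60, - 59,  -  42, - 42, - 17, - 15, - 13, 7/3,76/9, 15,15, 29, 62,  73 ] 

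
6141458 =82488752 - 76347294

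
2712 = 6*452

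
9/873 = 1/97  =  0.01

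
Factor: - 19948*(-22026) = 2^3*3^1 * 3671^1*4987^1 = 439374648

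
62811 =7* 8973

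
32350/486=16175/243  =  66.56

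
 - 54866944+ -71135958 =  - 126002902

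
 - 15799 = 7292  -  23091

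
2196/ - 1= - 2196 + 0/1 = - 2196.00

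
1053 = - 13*( - 81 ) 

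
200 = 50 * 4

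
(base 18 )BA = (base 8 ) 320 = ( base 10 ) 208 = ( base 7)415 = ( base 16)D0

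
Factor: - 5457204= - 2^2*3^2 *17^1*37^1*241^1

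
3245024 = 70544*46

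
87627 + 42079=129706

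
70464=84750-14286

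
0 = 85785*0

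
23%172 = 23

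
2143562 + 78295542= 80439104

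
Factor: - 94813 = - 59^1 * 1607^1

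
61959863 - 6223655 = 55736208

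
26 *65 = 1690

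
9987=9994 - 7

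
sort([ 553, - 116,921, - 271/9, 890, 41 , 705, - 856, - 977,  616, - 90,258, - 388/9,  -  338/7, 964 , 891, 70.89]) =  [-977, -856, - 116, - 90, - 338/7, - 388/9 , - 271/9 , 41,  70.89, 258 , 553, 616,  705, 890, 891, 921, 964 ] 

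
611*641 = 391651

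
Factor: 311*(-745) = -231695 = - 5^1*149^1 * 311^1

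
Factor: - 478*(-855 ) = 408690 = 2^1*3^2 * 5^1* 19^1*239^1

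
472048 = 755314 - 283266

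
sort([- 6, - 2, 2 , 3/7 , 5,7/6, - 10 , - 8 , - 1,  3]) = [-10, - 8 , - 6  , - 2, - 1,3/7, 7/6,2,3,5 ] 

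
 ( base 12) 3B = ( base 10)47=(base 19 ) 29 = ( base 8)57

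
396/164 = 99/41= 2.41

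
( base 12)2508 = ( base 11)3164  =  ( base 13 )1B9B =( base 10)4184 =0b1000001011000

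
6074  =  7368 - 1294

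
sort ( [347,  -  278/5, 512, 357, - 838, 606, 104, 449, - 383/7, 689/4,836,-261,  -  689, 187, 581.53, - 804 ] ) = [ -838,  -  804, - 689,-261,  -  278/5 , - 383/7, 104,  689/4, 187 , 347,357, 449, 512, 581.53, 606,836]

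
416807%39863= 18177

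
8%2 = 0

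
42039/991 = 42+ 417/991 = 42.42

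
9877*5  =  49385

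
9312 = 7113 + 2199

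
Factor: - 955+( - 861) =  - 1816 = - 2^3*227^1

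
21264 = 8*2658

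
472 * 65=30680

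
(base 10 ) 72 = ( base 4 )1020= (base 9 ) 80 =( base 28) 2G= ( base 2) 1001000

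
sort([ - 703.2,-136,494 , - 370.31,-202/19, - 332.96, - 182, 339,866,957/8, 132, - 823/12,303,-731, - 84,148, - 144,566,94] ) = [-731,-703.2, - 370.31,  -  332.96,  -  182 , - 144,  -  136,-84, - 823/12 , - 202/19,94,957/8, 132,148,303,339,494,  566, 866 ]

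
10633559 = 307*34637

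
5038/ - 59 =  - 86+36/59=-  85.39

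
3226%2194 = 1032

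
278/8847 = 278/8847 = 0.03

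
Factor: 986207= 986207^1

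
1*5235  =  5235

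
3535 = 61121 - 57586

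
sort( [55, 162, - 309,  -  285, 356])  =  [ - 309, - 285 , 55, 162,356] 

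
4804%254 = 232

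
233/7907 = 233/7907=0.03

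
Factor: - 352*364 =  - 2^7*7^1*11^1*13^1 = - 128128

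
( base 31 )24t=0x81b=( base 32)20r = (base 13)c38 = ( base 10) 2075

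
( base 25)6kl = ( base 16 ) 10af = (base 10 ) 4271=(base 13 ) 1c37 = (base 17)ed4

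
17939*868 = 15571052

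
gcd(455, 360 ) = 5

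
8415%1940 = 655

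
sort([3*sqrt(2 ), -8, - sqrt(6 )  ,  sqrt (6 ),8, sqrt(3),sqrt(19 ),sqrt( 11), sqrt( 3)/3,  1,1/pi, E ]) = [  -  8,-sqrt( 6 ),1/pi, sqrt(3)/3,1, sqrt( 3 ),sqrt( 6),E,sqrt( 11 ),3*sqrt(2),sqrt( 19) , 8 ]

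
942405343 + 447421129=1389826472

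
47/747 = 47/747 = 0.06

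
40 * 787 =31480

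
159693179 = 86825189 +72867990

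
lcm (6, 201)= 402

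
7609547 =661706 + 6947841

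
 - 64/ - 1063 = 64/1063 = 0.06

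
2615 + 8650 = 11265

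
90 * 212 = 19080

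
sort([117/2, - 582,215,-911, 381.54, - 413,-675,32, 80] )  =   [ - 911, - 675,-582,-413,32,117/2,80, 215, 381.54] 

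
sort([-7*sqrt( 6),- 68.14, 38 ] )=[ - 68.14 ,-7*sqrt(6), 38]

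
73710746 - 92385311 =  - 18674565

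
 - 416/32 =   -  13 = -13.00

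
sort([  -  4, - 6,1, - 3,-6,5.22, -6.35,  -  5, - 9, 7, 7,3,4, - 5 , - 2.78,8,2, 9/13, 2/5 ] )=[  -  9 , - 6.35 , - 6, - 6,  -  5, - 5, - 4, - 3,-2.78,2/5,9/13,1 , 2, 3,4 , 5.22,7,7, 8 ]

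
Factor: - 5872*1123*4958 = - 2^5*37^1*67^1*367^1*1123^1 = - 32694321248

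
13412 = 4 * 3353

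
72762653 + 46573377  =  119336030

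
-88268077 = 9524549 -97792626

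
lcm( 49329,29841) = 2417121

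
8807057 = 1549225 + 7257832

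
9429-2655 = 6774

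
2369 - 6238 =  - 3869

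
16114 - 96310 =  - 80196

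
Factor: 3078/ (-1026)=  - 3 = -3^1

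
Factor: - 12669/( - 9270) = 41/30 = 2^( - 1)* 3^( - 1)*5^ ( - 1 )*41^1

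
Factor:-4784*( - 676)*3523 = 2^6*13^4*23^1*271^1 = 11393325632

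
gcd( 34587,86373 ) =189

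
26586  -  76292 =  - 49706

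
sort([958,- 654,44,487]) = [ - 654,44, 487,958]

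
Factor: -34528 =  - 2^5*13^1*83^1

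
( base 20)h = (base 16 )11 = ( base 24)h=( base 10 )17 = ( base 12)15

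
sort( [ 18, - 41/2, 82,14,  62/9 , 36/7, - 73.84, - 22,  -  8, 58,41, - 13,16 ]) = [ - 73.84,-22, - 41/2, - 13, - 8,36/7, 62/9,14, 16,18, 41, 58,82]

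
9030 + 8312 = 17342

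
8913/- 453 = -20 + 49/151 = - 19.68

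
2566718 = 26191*98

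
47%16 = 15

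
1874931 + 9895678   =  11770609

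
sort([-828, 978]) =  [ - 828, 978]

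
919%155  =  144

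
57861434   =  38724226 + 19137208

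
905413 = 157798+747615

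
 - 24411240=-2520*9687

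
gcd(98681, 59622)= 1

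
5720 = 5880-160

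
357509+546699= 904208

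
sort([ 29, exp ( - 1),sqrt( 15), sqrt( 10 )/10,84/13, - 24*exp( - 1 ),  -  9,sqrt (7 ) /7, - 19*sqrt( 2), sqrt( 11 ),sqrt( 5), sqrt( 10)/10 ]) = [  -  19*sqrt( 2), - 9 , - 24* exp(-1), sqrt( 10) /10,sqrt(10 ) /10,exp( - 1),  sqrt( 7) /7, sqrt( 5), sqrt( 11), sqrt( 15),84/13 , 29]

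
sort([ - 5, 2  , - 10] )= [ - 10,-5,2]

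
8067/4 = 2016 + 3/4 = 2016.75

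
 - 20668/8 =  - 2584+1/2 = - 2583.50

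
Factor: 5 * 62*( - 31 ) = - 2^1*5^1*31^2=- 9610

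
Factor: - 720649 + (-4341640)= - 5062289^1 =- 5062289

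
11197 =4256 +6941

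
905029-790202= 114827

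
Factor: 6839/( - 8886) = - 2^( -1)*3^( - 1)*7^1*977^1*1481^( - 1)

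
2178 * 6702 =14596956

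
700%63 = 7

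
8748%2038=596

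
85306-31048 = 54258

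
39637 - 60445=  -  20808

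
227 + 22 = 249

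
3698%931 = 905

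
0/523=0 = 0.00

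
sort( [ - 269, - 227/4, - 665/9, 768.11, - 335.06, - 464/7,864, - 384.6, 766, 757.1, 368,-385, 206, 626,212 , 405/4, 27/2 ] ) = [-385, - 384.6,-335.06,  -  269 ,-665/9,-464/7,-227/4,27/2, 405/4 , 206 , 212, 368, 626, 757.1,766,768.11, 864 ] 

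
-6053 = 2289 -8342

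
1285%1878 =1285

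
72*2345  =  168840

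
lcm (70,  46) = 1610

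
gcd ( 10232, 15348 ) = 5116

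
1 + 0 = 1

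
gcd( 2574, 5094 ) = 18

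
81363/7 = 11623 + 2/7  =  11623.29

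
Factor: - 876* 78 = -2^3 * 3^2*13^1*73^1 = -68328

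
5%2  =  1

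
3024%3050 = 3024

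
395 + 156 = 551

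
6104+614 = 6718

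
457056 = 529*864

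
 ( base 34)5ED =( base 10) 6269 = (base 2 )1100001111101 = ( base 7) 24164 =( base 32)63T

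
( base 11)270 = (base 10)319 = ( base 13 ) 1b7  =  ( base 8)477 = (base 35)94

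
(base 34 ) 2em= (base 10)2810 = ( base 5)42220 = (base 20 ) 70a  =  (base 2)101011111010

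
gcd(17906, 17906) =17906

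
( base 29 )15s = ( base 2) 1111110110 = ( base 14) 526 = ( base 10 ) 1014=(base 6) 4410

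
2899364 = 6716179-3816815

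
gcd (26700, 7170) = 30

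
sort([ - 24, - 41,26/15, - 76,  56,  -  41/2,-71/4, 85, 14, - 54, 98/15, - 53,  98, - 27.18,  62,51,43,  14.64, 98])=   [-76, - 54,  -  53, - 41  , - 27.18, - 24, - 41/2, - 71/4,26/15, 98/15,14, 14.64,43,  51,56,62,85,98,98]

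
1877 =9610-7733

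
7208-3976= 3232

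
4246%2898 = 1348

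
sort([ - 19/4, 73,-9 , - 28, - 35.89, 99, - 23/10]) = [ - 35.89,  -  28 , - 9, - 19/4,- 23/10, 73,99 ]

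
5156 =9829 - 4673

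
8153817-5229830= 2923987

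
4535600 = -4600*(- 986 )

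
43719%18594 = 6531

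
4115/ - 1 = -4115/1 = - 4115.00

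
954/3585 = 318/1195 = 0.27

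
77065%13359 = 10270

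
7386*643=4749198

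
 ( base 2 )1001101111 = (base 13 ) 38c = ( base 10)623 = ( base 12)43B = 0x26F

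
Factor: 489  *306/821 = 2^1*3^3*17^1*163^1*821^( - 1) = 149634/821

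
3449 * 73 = 251777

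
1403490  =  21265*66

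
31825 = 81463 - 49638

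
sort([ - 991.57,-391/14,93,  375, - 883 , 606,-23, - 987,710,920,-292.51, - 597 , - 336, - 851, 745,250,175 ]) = [ - 991.57, - 987, - 883, - 851, - 597, - 336, - 292.51, - 391/14, - 23,93, 175,250,  375,606,710,745,920] 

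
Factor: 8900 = 2^2*5^2*89^1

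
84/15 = 5 + 3/5 = 5.60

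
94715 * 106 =10039790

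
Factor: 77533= 23^1* 3371^1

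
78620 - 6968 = 71652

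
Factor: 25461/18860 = 27/20 = 2^( - 2)*3^3 * 5^(-1)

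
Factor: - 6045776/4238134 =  - 2^3*11^1*17^( - 1) * 31^( - 1)*4021^( - 1) * 34351^1 = - 3022888/2119067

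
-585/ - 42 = 195/14 = 13.93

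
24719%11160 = 2399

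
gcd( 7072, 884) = 884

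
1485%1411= 74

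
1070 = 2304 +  - 1234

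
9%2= 1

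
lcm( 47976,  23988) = 47976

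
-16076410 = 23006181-39082591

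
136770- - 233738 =370508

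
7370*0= 0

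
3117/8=3117/8 = 389.62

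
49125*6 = 294750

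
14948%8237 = 6711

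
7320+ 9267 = 16587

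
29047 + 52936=81983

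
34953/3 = 11651= 11651.00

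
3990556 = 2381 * 1676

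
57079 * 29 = 1655291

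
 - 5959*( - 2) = 11918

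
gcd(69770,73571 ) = 1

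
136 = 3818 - 3682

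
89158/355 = 251+ 53/355 = 251.15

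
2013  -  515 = 1498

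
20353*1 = 20353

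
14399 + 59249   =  73648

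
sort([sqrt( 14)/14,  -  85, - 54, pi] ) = [ - 85, - 54,sqrt( 14)/14,  pi]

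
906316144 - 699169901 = 207146243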